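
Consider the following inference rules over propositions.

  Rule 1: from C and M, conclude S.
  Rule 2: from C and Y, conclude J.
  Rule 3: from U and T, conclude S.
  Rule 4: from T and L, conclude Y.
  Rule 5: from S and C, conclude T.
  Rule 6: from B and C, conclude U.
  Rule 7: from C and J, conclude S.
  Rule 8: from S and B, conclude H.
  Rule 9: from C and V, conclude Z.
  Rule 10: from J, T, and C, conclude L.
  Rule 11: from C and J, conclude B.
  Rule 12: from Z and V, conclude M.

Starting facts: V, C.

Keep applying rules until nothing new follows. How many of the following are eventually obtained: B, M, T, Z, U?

C and V hold, so Z follows (Rule 9).
From Z and V, Rule 12 gives M.
From C and M, Rule 1 gives S.
From S and C, Rule 5 gives T.
B would need C and J (Rule 11), but J is never established.
M: reached.
T: reached.
Z: reached.
U would need B and C (Rule 6), but B is never established.
Reached: M, T, and Z — 3 of the 5.

3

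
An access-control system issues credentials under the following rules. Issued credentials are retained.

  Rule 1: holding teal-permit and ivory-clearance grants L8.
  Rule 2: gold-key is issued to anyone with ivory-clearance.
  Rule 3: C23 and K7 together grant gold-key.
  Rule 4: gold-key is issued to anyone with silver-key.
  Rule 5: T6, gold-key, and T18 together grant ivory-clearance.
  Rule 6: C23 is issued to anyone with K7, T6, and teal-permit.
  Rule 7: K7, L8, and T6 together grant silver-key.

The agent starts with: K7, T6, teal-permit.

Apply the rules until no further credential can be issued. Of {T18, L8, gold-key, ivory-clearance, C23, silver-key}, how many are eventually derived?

Holding K7, T6, and teal-permit grants C23 (Rule 6).
Holding C23 and K7 grants gold-key (Rule 3).
No rule produces T18, and it is not given.
L8 would need teal-permit and ivory-clearance (Rule 1), but ivory-clearance is never granted.
gold-key: reached.
ivory-clearance would need T6, gold-key, and T18 (Rule 5), but T18 is never granted.
C23: reached.
silver-key would need K7, L8, and T6 (Rule 7), but L8 is never granted.
Reached: gold-key and C23 — 2 of the 6.

2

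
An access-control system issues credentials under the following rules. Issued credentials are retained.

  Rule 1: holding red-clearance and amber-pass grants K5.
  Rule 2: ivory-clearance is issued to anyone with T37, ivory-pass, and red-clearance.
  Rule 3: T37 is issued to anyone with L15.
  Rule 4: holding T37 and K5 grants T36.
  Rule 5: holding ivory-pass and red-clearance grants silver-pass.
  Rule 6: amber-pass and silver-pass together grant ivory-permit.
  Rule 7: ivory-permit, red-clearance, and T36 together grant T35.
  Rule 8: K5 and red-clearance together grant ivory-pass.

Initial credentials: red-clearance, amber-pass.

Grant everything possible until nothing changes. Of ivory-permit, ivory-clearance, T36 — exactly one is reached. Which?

Holding red-clearance and amber-pass grants K5 (Rule 1).
Holding K5 and red-clearance grants ivory-pass (Rule 8).
Holding ivory-pass and red-clearance grants silver-pass (Rule 5).
Holding amber-pass and silver-pass grants ivory-permit (Rule 6).
T36 would need T37 and K5 (Rule 4), but T37 is never granted. ivory-clearance would need T37, ivory-pass, and red-clearance (Rule 2), but T37 is never granted.

ivory-permit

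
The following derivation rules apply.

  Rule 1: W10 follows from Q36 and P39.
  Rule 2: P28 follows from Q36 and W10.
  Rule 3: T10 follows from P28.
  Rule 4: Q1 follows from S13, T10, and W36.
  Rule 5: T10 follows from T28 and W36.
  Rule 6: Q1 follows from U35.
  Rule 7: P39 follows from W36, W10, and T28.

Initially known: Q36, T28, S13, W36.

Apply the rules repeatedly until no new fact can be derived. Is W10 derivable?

No

W10 would need Q36 and P39 (Rule 1), but P39 is never established.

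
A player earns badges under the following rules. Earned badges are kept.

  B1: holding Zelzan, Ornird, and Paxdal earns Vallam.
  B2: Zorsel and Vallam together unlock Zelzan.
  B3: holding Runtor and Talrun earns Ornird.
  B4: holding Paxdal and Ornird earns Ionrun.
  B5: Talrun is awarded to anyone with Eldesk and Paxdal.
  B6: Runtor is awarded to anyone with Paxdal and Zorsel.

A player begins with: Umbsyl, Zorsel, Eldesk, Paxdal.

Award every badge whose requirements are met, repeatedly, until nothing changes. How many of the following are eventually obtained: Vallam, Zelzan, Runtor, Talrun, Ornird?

3

With Eldesk and Paxdal, Talrun is earned (B5).
With Paxdal and Zorsel, Runtor is earned (B6).
With Runtor and Talrun, Ornird is earned (B3).
Vallam would need Zelzan, Ornird, and Paxdal (B1), but Zelzan is never earned.
Zelzan would need Zorsel and Vallam (B2), but Vallam is never earned.
Runtor: reached.
Talrun: reached.
Ornird: reached.
Reached: Runtor, Talrun, and Ornird — 3 of the 5.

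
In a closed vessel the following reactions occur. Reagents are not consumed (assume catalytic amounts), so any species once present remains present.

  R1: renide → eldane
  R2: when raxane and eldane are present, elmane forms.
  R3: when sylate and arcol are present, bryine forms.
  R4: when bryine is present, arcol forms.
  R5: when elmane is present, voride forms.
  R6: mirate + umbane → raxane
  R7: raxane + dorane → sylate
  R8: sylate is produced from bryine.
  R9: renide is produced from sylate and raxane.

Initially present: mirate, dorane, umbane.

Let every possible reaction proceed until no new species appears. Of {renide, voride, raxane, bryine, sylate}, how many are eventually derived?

mirate and umbane present → raxane forms (R6).
raxane and dorane present → sylate forms (R7).
sylate and raxane present → renide forms (R9).
renide present → eldane forms (R1).
raxane and eldane present → elmane forms (R2).
elmane present → voride forms (R5).
renide: reached.
voride: reached.
raxane: reached.
bryine would need sylate and arcol (R3), but arcol never forms.
sylate: reached.
Reached: renide, voride, raxane, and sylate — 4 of the 5.

4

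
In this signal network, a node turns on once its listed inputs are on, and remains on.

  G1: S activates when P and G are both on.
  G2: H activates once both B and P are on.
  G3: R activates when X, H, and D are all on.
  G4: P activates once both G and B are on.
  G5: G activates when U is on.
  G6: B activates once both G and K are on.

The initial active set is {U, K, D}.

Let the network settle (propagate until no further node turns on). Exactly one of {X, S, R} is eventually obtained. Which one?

S

G5: U on → G on.
G6: G and K on → B on.
G4: G and B on → P on.
P and G are on, so S activates (G1).
No rule produces X, and it is not given. R would need X, H, and D (G3), but X never turns on.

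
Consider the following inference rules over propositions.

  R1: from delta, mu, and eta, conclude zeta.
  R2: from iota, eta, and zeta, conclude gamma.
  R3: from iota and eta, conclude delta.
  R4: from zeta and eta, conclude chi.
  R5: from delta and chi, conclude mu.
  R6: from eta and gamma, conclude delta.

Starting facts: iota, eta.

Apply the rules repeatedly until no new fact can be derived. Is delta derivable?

Yes

iota and eta hold, so delta follows (R3).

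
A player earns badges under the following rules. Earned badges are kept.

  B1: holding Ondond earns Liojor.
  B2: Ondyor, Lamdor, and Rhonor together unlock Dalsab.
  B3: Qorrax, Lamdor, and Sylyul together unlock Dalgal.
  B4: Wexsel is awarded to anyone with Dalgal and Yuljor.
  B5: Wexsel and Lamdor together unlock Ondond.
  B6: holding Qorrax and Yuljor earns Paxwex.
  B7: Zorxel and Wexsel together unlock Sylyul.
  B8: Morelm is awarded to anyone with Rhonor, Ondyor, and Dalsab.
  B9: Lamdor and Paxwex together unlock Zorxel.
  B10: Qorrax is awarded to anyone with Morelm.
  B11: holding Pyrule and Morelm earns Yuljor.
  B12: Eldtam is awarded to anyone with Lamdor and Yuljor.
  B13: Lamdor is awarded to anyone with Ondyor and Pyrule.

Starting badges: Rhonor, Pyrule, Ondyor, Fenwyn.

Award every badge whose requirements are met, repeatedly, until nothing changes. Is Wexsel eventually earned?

No

Wexsel would need Dalgal and Yuljor (B4), but Dalgal is never earned.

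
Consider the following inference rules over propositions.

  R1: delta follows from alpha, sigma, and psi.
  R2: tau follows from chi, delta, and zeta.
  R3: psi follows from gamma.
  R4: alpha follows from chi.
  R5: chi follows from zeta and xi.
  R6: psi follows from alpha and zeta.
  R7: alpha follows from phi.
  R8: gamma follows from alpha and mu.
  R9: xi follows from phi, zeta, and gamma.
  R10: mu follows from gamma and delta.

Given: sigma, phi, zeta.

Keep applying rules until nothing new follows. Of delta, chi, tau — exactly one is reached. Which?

phi holds, so alpha follows (R7).
From alpha and zeta, R6 gives psi.
alpha, sigma, and psi hold, so delta follows (R1).
tau would need chi, delta, and zeta (R2), but chi is never established. chi would need zeta and xi (R5), but xi is never established.

delta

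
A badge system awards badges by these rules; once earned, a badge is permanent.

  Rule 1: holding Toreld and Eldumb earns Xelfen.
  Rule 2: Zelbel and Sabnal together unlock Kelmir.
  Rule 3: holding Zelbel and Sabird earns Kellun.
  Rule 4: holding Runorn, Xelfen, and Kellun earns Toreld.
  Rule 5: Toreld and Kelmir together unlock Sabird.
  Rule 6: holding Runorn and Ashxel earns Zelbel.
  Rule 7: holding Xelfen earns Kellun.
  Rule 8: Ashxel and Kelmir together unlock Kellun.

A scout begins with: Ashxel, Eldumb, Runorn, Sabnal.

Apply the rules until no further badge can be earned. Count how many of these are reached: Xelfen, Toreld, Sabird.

Xelfen would need Toreld and Eldumb (Rule 1), but Toreld is never earned.
Toreld would need Runorn, Xelfen, and Kellun (Rule 4), but Xelfen is never earned.
Sabird would need Toreld and Kelmir (Rule 5), but Toreld is never earned.
None of the 3 are reached.

0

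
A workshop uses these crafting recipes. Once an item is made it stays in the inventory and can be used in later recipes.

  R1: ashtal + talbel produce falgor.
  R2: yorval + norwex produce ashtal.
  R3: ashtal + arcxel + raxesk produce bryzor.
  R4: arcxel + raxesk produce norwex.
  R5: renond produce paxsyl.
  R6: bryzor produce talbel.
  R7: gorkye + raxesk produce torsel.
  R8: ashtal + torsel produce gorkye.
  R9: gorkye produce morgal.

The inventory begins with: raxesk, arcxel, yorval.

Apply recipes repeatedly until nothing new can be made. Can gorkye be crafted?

No

gorkye would need ashtal and torsel (R8), but torsel is never obtained.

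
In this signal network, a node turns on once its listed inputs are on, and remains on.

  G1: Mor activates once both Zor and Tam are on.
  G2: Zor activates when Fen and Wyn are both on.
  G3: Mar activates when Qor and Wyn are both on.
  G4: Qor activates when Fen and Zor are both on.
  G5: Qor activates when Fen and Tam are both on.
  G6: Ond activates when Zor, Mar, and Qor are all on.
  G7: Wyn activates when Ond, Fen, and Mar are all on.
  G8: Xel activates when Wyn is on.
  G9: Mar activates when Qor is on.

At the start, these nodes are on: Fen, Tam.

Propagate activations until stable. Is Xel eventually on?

No

Xel would need Wyn (G8), but Wyn never turns on.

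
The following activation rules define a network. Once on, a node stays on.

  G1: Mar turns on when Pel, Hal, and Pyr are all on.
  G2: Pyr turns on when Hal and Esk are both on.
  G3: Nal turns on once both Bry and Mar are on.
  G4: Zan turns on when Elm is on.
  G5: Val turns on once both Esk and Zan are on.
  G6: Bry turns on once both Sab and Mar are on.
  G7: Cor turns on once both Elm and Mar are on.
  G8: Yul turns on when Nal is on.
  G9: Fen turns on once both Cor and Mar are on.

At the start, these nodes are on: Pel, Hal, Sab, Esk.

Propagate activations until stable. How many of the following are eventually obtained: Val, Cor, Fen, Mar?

G2: Hal and Esk on → Pyr on.
Pel, Hal, and Pyr are on, so Mar turns on (G1).
Val would need Esk and Zan (G5), but Zan never turns on.
Cor would need Elm and Mar (G7), but Elm never turns on.
Fen would need Cor and Mar (G9), but Cor never turns on.
Mar: reached.
Reached: Mar — 1 of the 4.

1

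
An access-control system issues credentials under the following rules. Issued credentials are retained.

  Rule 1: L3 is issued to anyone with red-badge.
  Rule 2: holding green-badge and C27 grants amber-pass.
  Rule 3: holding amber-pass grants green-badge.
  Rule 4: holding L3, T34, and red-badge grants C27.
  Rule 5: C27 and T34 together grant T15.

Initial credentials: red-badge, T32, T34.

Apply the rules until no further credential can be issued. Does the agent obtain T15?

Holding red-badge grants L3 (Rule 1).
Holding L3, T34, and red-badge grants C27 (Rule 4).
Holding C27 and T34 grants T15 (Rule 5).

Yes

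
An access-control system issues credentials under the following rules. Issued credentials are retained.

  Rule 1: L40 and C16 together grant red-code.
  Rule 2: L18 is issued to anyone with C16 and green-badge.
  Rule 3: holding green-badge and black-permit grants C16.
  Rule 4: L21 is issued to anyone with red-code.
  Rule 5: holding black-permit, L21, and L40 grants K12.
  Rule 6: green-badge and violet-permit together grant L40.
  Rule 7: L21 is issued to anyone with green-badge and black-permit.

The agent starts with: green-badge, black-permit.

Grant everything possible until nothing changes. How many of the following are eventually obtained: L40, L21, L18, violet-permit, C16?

Holding green-badge and black-permit grants C16 (Rule 3).
Holding green-badge and black-permit grants L21 (Rule 7).
Holding C16 and green-badge grants L18 (Rule 2).
L40 would need green-badge and violet-permit (Rule 6), but violet-permit is never granted.
L21: reached.
L18: reached.
No rule produces violet-permit, and it is not given.
C16: reached.
Reached: L21, L18, and C16 — 3 of the 5.

3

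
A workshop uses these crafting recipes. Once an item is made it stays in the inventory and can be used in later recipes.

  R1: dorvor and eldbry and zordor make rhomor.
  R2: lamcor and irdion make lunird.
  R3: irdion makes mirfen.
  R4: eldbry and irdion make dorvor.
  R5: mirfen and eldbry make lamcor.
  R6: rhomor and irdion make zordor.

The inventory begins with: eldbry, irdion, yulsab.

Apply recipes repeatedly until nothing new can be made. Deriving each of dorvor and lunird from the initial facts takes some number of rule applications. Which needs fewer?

dorvor

dorvor: Using R4, eldbry and irdion make dorvor. [1 rule application]
lunird: Using R3, irdion makes mirfen. mirfen and eldbry → lamcor (R5). lamcor and irdion → lunird (R2). [3 rule applications]
dorvor needs fewer.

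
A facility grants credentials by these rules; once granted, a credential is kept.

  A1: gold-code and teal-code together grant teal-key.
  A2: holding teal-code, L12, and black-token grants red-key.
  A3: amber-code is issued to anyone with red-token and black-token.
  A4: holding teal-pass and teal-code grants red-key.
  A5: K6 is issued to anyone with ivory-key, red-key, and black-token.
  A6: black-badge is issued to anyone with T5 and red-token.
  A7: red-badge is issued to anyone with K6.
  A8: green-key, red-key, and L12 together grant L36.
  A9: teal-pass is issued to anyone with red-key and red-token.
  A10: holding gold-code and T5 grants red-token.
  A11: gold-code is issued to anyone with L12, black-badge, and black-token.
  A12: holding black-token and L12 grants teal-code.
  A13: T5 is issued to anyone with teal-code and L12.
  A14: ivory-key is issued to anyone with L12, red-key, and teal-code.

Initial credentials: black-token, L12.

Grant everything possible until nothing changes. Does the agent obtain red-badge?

Holding black-token and L12 grants teal-code (A12).
Holding teal-code, L12, and black-token grants red-key (A2).
Holding L12, red-key, and teal-code grants ivory-key (A14).
Holding ivory-key, red-key, and black-token grants K6 (A5).
Holding K6 grants red-badge (A7).

Yes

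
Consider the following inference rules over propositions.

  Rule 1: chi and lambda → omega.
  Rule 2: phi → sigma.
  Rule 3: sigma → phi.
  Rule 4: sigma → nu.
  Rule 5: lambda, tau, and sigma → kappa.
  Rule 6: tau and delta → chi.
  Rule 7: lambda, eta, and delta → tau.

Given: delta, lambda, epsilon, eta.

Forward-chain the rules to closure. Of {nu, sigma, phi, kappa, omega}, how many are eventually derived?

1

From lambda, eta, and delta, Rule 7 gives tau.
From tau and delta, Rule 6 gives chi.
chi and lambda hold, so omega follows (Rule 1).
nu would need sigma (Rule 4), but sigma is never established.
sigma would need phi (Rule 2), but phi is never established.
phi would need sigma (Rule 3), but sigma is never established.
kappa would need lambda, tau, and sigma (Rule 5), but sigma is never established.
omega: reached.
Reached: omega — 1 of the 5.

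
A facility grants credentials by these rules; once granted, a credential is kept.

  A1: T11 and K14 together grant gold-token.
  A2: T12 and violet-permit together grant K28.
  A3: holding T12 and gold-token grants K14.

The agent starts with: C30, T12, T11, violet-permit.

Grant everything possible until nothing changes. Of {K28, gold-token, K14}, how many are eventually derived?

1

Holding T12 and violet-permit grants K28 (A2).
K28: reached.
gold-token would need T11 and K14 (A1), but K14 is never granted.
K14 would need T12 and gold-token (A3), but gold-token is never granted.
Reached: K28 — 1 of the 3.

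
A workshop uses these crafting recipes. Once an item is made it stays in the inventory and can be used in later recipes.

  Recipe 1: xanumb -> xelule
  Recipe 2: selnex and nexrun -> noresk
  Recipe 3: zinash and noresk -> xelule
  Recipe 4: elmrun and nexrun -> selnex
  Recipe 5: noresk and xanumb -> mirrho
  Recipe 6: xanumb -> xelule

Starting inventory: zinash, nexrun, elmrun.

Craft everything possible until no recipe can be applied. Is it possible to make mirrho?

No

mirrho would need noresk and xanumb (Recipe 5), but xanumb is never obtained.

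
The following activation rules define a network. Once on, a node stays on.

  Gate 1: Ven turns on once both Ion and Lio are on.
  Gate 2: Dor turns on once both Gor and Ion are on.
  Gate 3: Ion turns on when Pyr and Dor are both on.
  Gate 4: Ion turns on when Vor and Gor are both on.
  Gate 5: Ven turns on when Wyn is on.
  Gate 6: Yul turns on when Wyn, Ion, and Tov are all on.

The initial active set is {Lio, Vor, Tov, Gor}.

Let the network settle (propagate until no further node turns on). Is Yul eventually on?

No

Yul would need Wyn, Ion, and Tov (Gate 6), but Wyn never turns on.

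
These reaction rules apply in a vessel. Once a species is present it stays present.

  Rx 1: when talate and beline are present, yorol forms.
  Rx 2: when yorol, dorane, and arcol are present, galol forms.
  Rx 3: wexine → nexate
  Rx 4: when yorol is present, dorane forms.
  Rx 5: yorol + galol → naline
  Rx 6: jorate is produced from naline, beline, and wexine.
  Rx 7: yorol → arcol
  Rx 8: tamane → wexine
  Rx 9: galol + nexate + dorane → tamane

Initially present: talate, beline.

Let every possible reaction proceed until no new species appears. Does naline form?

Yes

talate and beline present → yorol forms (Rx 1).
yorol present → dorane forms (Rx 4).
yorol present → arcol forms (Rx 7).
yorol, dorane, and arcol present → galol forms (Rx 2).
yorol and galol present → naline forms (Rx 5).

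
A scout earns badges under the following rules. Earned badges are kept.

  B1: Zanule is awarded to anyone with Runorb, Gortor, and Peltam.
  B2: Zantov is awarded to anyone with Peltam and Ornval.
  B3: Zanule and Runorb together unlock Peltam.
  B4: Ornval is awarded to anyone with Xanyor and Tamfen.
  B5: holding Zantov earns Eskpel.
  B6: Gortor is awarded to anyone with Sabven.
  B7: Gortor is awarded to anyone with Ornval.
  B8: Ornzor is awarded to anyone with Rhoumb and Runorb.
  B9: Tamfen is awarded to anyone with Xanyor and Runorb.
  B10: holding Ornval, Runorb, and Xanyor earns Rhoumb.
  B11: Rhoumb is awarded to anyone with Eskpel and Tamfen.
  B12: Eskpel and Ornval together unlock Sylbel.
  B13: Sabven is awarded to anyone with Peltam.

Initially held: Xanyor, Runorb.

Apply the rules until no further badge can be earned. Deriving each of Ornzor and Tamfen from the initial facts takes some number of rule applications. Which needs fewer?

Tamfen: With Xanyor and Runorb, Tamfen is earned (B9). [1 rule application]
Ornzor: With Xanyor and Runorb, Tamfen is earned (B9). With Xanyor and Tamfen, Ornval is earned (B4). With Ornval, Runorb, and Xanyor, Rhoumb is earned (B10). With Rhoumb and Runorb, Ornzor is earned (B8). [4 rule applications]
Tamfen needs fewer.

Tamfen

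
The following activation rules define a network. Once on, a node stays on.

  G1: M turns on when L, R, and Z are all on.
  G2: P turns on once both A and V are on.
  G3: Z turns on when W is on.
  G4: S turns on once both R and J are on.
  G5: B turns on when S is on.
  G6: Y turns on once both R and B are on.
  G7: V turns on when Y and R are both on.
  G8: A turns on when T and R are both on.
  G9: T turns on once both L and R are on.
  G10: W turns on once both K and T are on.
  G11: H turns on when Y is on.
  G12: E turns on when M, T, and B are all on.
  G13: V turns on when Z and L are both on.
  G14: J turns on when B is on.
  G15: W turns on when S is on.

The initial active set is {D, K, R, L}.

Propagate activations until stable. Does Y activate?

No

Y would need R and B (G6), but B never turns on.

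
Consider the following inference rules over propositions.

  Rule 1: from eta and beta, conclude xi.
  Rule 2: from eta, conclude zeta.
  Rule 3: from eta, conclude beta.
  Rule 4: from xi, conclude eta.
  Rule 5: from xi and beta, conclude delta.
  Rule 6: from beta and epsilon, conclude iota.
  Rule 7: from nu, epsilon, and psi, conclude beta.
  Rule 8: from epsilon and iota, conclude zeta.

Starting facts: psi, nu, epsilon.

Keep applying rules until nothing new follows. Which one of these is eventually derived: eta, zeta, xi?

nu, epsilon, and psi hold, so beta follows (Rule 7).
beta and epsilon hold, so iota follows (Rule 6).
From epsilon and iota, Rule 8 gives zeta.
xi would need eta and beta (Rule 1), but eta is never established. eta would need xi (Rule 4), but xi is never established.

zeta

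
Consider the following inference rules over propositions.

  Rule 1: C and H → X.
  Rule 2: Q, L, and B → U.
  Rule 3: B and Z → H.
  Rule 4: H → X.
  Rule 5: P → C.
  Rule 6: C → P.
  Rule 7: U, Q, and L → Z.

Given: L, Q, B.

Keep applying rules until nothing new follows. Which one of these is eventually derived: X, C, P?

X

Q, L, and B hold, so U follows (Rule 2).
From U, Q, and L, Rule 7 gives Z.
B and Z hold, so H follows (Rule 3).
From H, Rule 4 gives X.
C would need P (Rule 5), but P is never established. P would need C (Rule 6), but C is never established.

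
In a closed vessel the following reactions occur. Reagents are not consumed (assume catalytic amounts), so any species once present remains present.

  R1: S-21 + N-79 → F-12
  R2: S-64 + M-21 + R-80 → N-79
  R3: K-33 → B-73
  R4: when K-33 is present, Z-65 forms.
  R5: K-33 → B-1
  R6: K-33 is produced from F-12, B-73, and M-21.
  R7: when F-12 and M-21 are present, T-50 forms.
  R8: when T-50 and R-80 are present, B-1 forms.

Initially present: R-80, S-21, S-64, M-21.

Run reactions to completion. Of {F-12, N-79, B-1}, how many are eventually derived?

3

S-64, M-21, and R-80 present → N-79 forms (R2).
S-21 and N-79 present → F-12 forms (R1).
F-12 and M-21 present → T-50 forms (R7).
T-50 and R-80 present → B-1 forms (R8).
F-12: reached.
N-79: reached.
B-1: reached.
All 3 are reached.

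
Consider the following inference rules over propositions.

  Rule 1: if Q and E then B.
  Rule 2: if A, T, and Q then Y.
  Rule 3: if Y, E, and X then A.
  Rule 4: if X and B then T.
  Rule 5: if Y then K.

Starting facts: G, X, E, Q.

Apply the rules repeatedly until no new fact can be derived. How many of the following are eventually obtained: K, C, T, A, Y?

1

Q and E hold, so B follows (Rule 1).
From X and B, Rule 4 gives T.
K would need Y (Rule 5), but Y is never established.
No rule produces C, and it is not given.
T: reached.
A would need Y, E, and X (Rule 3), but Y is never established.
Y would need A, T, and Q (Rule 2), but A is never established.
Reached: T — 1 of the 5.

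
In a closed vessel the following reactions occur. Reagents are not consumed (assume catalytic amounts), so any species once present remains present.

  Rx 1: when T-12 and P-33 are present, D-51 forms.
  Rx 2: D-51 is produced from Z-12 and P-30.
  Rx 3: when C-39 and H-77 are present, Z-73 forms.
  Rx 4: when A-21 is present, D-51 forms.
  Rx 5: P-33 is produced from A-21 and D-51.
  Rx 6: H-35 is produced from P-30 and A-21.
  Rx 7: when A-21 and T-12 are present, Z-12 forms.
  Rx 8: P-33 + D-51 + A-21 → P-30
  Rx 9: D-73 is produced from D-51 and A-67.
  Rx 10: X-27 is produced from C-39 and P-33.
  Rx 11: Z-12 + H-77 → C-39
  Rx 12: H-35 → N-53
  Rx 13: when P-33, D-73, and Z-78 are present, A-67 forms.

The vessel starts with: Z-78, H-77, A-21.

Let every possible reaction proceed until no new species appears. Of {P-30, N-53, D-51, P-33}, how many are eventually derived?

4

A-21 present → D-51 forms (Rx 4).
A-21 and D-51 present → P-33 forms (Rx 5).
P-33, D-51, and A-21 present → P-30 forms (Rx 8).
P-30 and A-21 present → H-35 forms (Rx 6).
H-35 present → N-53 forms (Rx 12).
P-30: reached.
N-53: reached.
D-51: reached.
P-33: reached.
All 4 are reached.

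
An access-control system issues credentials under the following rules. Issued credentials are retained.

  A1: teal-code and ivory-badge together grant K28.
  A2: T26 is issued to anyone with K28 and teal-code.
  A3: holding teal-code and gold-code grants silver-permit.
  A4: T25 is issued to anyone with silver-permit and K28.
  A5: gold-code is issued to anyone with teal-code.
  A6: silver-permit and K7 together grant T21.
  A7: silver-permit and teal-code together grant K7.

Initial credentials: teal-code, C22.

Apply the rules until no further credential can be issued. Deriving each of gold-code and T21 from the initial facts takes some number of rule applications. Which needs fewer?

gold-code

gold-code: Holding teal-code grants gold-code (A5). [1 rule application]
T21: Holding teal-code grants gold-code (A5). Holding teal-code and gold-code grants silver-permit (A3). Holding silver-permit and teal-code grants K7 (A7). Holding silver-permit and K7 grants T21 (A6). [4 rule applications]
gold-code needs fewer.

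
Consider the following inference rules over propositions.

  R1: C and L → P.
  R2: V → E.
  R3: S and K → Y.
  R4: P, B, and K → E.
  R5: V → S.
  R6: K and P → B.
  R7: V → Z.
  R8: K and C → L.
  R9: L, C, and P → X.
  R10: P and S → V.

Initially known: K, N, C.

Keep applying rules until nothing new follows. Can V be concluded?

V would need P and S (R10), but S is never established.

No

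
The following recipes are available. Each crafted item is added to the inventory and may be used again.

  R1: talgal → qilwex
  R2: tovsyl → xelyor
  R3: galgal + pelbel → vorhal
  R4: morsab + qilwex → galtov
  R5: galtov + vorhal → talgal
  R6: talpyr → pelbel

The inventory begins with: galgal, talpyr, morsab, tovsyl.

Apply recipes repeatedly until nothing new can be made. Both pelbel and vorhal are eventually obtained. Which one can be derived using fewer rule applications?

pelbel: Using R6, talpyr makes pelbel. [1 rule application]
vorhal: Using R6, talpyr makes pelbel. Using R3, galgal and pelbel make vorhal. [2 rule applications]
pelbel needs fewer.

pelbel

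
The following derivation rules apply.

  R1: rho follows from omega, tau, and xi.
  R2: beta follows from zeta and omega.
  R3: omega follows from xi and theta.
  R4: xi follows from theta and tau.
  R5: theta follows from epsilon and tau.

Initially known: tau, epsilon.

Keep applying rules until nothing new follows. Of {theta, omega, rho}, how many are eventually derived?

3

From epsilon and tau, R5 gives theta.
theta and tau hold, so xi follows (R4).
xi and theta hold, so omega follows (R3).
omega, tau, and xi hold, so rho follows (R1).
theta: reached.
omega: reached.
rho: reached.
All 3 are reached.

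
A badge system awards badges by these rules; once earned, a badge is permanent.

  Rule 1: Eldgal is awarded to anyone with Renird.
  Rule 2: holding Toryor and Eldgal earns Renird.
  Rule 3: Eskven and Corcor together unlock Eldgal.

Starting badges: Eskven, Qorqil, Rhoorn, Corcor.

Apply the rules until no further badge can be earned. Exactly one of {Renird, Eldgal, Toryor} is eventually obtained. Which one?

Eldgal

With Eskven and Corcor, Eldgal is earned (Rule 3).
No rule produces Toryor, and it is not given. Renird would need Toryor and Eldgal (Rule 2), but Toryor is never earned.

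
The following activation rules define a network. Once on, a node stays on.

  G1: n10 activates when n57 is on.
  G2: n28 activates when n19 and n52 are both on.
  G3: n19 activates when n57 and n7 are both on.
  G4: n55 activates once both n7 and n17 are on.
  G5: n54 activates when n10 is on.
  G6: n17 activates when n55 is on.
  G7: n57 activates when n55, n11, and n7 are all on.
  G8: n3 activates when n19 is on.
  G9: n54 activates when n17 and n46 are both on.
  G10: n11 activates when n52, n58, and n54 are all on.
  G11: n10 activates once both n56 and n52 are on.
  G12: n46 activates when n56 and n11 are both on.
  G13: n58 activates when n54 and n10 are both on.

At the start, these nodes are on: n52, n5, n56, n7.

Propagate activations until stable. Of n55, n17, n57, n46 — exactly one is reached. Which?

n56 and n52 are on, so n10 activates (G11).
n10 is on, so n54 activates (G5).
G13: n54 and n10 on → n58 on.
G10: n52, n58, and n54 on → n11 on.
G12: n56 and n11 on → n46 on.
n17 would need n55 (G6), but n55 never turns on. n55 would need n7 and n17 (G4), but n17 never turns on. n57 would need n55, n11, and n7 (G7), but n55 never turns on.

n46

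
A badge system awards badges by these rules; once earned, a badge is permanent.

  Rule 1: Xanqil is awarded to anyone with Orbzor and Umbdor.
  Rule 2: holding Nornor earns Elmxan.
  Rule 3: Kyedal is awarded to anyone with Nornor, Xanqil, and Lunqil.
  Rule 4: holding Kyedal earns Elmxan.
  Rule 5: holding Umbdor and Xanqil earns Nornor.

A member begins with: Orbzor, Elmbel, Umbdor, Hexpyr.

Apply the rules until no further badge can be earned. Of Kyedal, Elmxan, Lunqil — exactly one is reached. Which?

Elmxan

With Orbzor and Umbdor, Xanqil is earned (Rule 1).
With Umbdor and Xanqil, Nornor is earned (Rule 5).
With Nornor, Elmxan is earned (Rule 2).
No rule produces Lunqil, and it is not given. Kyedal would need Nornor, Xanqil, and Lunqil (Rule 3), but Lunqil is never earned.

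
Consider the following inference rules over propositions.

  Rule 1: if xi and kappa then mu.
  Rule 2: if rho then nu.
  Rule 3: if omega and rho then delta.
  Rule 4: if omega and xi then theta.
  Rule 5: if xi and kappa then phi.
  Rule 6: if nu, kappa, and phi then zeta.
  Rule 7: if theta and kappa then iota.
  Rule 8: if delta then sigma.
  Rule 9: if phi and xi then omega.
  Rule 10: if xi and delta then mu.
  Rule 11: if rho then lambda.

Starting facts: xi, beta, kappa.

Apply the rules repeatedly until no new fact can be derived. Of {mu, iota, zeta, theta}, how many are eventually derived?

xi and kappa hold, so mu follows (Rule 1).
From xi and kappa, Rule 5 gives phi.
From phi and xi, Rule 9 gives omega.
From omega and xi, Rule 4 gives theta.
From theta and kappa, Rule 7 gives iota.
mu: reached.
iota: reached.
zeta would need nu, kappa, and phi (Rule 6), but nu is never established.
theta: reached.
Reached: mu, iota, and theta — 3 of the 4.

3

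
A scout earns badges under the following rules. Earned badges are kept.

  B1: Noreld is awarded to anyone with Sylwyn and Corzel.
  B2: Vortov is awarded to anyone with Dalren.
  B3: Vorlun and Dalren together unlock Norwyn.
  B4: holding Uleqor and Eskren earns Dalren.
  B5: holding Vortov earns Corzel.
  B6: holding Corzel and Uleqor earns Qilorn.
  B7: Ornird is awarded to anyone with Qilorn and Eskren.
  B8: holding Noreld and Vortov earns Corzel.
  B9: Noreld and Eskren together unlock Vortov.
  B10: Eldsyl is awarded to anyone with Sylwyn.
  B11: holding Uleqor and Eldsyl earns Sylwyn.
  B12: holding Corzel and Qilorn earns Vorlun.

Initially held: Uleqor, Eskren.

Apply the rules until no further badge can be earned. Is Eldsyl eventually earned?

Eldsyl would need Sylwyn (B10), but Sylwyn is never earned.

No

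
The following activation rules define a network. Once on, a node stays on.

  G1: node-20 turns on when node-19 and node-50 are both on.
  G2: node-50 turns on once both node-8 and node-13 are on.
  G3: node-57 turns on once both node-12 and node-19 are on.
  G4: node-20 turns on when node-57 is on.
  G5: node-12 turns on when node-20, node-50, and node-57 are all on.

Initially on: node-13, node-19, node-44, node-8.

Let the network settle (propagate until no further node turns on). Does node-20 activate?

Yes

node-8 and node-13 are on, so node-50 turns on (G2).
G1: node-19 and node-50 on → node-20 on.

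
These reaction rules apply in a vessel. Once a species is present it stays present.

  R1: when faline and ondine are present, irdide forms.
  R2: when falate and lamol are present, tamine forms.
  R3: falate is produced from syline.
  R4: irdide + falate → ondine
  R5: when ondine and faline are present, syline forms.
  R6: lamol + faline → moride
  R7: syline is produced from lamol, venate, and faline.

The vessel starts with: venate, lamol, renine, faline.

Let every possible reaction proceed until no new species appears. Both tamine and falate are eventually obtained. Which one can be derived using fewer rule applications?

falate

falate: lamol, venate, and faline present → syline forms (R7). syline present → falate forms (R3). [2 rule applications]
tamine: lamol, venate, and faline present → syline forms (R7). syline present → falate forms (R3). falate and lamol present → tamine forms (R2). [3 rule applications]
falate needs fewer.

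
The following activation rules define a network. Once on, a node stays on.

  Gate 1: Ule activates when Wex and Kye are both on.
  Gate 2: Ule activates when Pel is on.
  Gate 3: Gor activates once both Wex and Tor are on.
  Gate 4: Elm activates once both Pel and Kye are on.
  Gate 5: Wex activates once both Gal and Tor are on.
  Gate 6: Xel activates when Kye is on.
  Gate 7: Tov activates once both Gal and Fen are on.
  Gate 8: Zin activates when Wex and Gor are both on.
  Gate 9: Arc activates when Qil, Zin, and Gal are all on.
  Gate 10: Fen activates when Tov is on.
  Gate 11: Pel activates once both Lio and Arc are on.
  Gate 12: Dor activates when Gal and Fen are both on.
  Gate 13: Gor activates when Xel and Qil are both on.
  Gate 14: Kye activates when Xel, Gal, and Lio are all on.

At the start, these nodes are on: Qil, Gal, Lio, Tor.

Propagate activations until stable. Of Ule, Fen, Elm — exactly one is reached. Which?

Ule

Gate 5: Gal and Tor on → Wex on.
Wex and Tor are on, so Gor activates (Gate 3).
Wex and Gor are on, so Zin activates (Gate 8).
Gate 9: Qil, Zin, and Gal on → Arc on.
Gate 11: Lio and Arc on → Pel on.
Gate 2: Pel on → Ule on.
Fen would need Tov (Gate 10), but Tov never turns on. Elm would need Pel and Kye (Gate 4), but Kye never turns on.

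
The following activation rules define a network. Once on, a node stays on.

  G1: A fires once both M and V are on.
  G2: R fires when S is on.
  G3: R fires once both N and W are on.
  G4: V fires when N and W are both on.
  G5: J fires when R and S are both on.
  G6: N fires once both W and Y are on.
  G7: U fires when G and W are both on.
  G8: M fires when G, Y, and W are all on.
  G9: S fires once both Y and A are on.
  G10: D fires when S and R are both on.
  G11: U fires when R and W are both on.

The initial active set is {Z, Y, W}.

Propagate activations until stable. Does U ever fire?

G6: W and Y on → N on.
N and W are on, so R fires (G3).
R and W are on, so U fires (G11).

Yes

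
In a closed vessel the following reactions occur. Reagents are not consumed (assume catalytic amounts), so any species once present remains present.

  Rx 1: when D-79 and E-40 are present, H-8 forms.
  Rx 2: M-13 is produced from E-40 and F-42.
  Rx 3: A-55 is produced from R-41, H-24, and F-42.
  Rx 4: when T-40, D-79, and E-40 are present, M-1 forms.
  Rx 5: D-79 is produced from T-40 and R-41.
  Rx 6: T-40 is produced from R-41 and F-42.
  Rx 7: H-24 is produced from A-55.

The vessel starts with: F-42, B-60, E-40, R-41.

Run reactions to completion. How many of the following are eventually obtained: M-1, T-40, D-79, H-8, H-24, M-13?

R-41 and F-42 present → T-40 forms (Rx 6).
E-40 and F-42 present → M-13 forms (Rx 2).
T-40 and R-41 present → D-79 forms (Rx 5).
T-40, D-79, and E-40 present → M-1 forms (Rx 4).
D-79 and E-40 present → H-8 forms (Rx 1).
M-1: reached.
T-40: reached.
D-79: reached.
H-8: reached.
H-24 would need A-55 (Rx 7), but A-55 never forms.
M-13: reached.
Reached: M-1, T-40, D-79, H-8, and M-13 — 5 of the 6.

5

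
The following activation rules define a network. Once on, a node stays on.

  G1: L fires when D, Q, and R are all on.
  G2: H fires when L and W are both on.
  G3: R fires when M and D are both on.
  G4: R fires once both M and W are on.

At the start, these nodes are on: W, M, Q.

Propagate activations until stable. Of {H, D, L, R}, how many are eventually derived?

G4: M and W on → R on.
H would need L and W (G2), but L never turns on.
No rule produces D, and it is not given.
L would need D, Q, and R (G1), but D never turns on.
R: reached.
Reached: R — 1 of the 4.

1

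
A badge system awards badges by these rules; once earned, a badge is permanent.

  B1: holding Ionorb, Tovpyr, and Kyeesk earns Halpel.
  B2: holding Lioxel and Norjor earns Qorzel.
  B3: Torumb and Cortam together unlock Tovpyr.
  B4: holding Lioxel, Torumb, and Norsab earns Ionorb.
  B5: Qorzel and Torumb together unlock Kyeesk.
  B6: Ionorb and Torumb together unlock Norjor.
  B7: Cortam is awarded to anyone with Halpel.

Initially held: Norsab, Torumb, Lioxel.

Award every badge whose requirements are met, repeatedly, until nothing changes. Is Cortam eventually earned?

No

Cortam would need Halpel (B7), but Halpel is never earned.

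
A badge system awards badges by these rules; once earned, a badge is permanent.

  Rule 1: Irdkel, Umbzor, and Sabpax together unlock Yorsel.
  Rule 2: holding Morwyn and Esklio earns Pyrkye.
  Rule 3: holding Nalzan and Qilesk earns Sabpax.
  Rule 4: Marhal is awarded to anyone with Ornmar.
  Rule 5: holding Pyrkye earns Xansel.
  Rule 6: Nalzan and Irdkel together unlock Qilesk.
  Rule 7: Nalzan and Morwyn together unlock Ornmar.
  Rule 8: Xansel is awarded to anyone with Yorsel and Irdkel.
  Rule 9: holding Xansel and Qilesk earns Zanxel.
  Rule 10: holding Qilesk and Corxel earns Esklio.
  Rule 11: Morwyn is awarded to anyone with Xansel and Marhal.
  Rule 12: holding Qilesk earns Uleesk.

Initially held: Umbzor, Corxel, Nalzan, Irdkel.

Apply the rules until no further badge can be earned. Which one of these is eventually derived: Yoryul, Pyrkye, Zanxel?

Zanxel

With Nalzan and Irdkel, Qilesk is earned (Rule 6).
With Nalzan and Qilesk, Sabpax is earned (Rule 3).
With Irdkel, Umbzor, and Sabpax, Yorsel is earned (Rule 1).
With Yorsel and Irdkel, Xansel is earned (Rule 8).
With Xansel and Qilesk, Zanxel is earned (Rule 9).
Pyrkye would need Morwyn and Esklio (Rule 2), but Morwyn is never earned. No rule produces Yoryul, and it is not given.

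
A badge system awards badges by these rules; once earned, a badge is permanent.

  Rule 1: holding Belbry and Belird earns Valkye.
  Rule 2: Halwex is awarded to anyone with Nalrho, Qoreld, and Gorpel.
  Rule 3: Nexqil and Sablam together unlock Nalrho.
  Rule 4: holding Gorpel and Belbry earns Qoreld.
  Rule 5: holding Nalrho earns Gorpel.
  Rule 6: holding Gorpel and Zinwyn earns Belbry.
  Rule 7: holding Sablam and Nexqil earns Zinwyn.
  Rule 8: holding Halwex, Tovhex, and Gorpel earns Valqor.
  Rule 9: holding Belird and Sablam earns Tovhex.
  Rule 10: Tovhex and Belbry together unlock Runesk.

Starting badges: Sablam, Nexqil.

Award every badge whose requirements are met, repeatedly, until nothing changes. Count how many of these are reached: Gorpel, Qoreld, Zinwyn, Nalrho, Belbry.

With Nexqil and Sablam, Nalrho is earned (Rule 3).
With Sablam and Nexqil, Zinwyn is earned (Rule 7).
With Nalrho, Gorpel is earned (Rule 5).
With Gorpel and Zinwyn, Belbry is earned (Rule 6).
With Gorpel and Belbry, Qoreld is earned (Rule 4).
Gorpel: reached.
Qoreld: reached.
Zinwyn: reached.
Nalrho: reached.
Belbry: reached.
All 5 are reached.

5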